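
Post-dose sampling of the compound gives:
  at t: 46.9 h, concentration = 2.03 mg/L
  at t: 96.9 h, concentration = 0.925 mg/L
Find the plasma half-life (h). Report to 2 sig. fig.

44 h

k = ln(C₁/C₂) / (t₂ − t₁) = ln(2.03/0.925) / (96.9 − 46.9)
  = 0.7860 / 50.00 = 0.01572 h⁻¹
t½ = ln2 / k = 0.693147 / 0.01572 = 44.09 h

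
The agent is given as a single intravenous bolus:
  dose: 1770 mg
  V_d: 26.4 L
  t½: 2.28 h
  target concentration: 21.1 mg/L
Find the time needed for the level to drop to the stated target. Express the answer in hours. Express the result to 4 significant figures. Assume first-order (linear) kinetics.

C₀ = Dose / Vd = 1770 / 26.4 = 67.05 mg/L
k = ln2 / t½ = 0.693147 / 2.28 = 0.3040 h⁻¹
t = ln(C₀ / C) / k = ln(67.05 / 21.1) / 0.3040
  = ln(3.178) / 0.3040 = 1.156 / 0.3040 = 3.803 h

3.803 h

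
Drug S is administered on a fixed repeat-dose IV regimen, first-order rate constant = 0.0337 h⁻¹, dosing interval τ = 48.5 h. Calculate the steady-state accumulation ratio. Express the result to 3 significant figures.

e^(−kτ) = e^(−0.03370 × 48.5) = 0.1951
Accumulation ratio R = 1 / (1 − e^(−kτ)) = 1 / (1 − 0.1951) = 1.242

1.24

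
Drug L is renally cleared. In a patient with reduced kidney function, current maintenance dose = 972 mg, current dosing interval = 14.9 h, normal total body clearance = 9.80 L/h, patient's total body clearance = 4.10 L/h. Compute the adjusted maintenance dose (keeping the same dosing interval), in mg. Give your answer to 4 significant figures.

To keep the same average steady-state level, dosing rate must scale with clearance.
CL ratio = 4.10 / 9.80 = 0.4184
New dose (same interval) = 972 × 0.4184 = 406.7 mg

406.7 mg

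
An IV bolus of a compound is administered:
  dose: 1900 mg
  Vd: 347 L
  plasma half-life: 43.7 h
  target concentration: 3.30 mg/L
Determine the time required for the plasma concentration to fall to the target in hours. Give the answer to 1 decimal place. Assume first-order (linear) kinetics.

C₀ = Dose / Vd = 1900 / 347 = 5.476 mg/L
k = ln2 / t½ = 0.693147 / 43.7 = 0.01586 h⁻¹
t = ln(C₀ / C) / k = ln(5.476 / 3.30) / 0.01586
  = ln(1.659) / 0.01586 = 0.5062 / 0.01586 = 31.92 h

31.9 h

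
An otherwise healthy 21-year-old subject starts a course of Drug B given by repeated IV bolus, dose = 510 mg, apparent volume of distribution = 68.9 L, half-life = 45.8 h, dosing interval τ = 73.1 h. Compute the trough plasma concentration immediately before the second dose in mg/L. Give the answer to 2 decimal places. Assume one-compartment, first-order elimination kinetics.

2.45 mg/L

C₀ per dose = Dose / Vd = 510 / 68.9 = 7.402 mg/L
k = ln2 / t½ = 0.693147 / 45.8 = 0.01513 h⁻¹
Fraction remaining after one interval: r = e^(−kτ) = e^(−0.01513 × 73.1) = 0.3309
Before dose 2, 1 dose has been given (aged 1τ).
C_trough = C₀ × r = 7.402 × 0.3309 = 2.449 mg/L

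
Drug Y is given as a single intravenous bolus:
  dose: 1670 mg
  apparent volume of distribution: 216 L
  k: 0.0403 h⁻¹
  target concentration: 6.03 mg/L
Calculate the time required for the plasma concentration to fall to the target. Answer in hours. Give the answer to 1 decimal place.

6.2 h

C₀ = Dose / Vd = 1670 / 216 = 7.731 mg/L
t = ln(C₀ / C) / k = ln(7.731 / 6.03) / 0.04030
  = ln(1.282) / 0.04030 = 0.2484 / 0.04030 = 6.164 h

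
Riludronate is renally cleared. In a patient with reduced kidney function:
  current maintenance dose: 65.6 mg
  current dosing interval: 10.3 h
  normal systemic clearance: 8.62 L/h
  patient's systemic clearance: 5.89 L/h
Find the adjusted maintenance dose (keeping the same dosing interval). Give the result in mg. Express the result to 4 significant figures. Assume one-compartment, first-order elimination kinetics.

44.82 mg

To keep the same average steady-state level, dosing rate must scale with clearance.
CL ratio = 5.89 / 8.62 = 0.6833
New dose (same interval) = 65.6 × 0.6833 = 44.82 mg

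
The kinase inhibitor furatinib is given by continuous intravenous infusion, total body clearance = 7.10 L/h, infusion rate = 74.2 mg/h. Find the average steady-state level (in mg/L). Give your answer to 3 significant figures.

10.5 mg/L

At steady state Css = R₀ / CL = 74.2 / 7.100 = 10.45 mg/L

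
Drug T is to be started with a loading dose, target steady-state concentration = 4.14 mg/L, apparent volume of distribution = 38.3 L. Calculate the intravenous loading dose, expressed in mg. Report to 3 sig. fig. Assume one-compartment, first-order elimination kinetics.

159 mg

LD = Css × Vd = 4.14 × 38.3 = 158.6 mg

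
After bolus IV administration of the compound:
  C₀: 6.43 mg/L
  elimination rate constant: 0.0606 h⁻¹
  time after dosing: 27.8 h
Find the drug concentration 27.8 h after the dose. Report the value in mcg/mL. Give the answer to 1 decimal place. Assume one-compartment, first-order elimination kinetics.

1.2 mcg/mL

C = C₀ · e^(−k·t) = 6.430 × e^(−0.06060 × 27.8)
  = 6.430 × 0.1855 = 1.193 mg/L
(1.193 mg/L = 1.193 mcg/mL)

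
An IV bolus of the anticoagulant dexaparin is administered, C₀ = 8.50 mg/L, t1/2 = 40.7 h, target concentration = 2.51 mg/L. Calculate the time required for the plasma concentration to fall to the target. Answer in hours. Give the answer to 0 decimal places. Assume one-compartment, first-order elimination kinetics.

72 h

k = ln2 / t½ = 0.693147 / 40.7 = 0.01703 h⁻¹
t = ln(C₀ / C) / k = ln(8.500 / 2.51) / 0.01703
  = ln(3.386) / 0.01703 = 1.220 / 0.01703 = 71.64 h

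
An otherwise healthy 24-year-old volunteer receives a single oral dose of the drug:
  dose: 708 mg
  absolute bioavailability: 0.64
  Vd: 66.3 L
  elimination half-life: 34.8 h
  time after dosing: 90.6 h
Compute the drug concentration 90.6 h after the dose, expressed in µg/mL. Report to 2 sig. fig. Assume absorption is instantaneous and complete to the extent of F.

Amount reaching circulation = F × Dose = 0.64 × 708.0 = 453.1 mg
C₀ = F·Dose / Vd = 453.1 / 66.3 = 6.834 mg/L
k = ln2 / t½ = 0.693147 / 34.8 = 0.01992 h⁻¹
C = C₀ · e^(−k·t) = 6.834 × e^(−0.01992 × 90.6)
  = 6.834 × 0.1645 = 1.124 mg/L
(1.124 mg/L = 1.124 µg/mL)

1.1 µg/mL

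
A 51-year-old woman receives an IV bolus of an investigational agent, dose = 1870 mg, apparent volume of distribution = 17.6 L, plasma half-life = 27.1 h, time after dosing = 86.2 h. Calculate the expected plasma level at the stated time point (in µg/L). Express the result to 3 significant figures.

C₀ = Dose / Vd = 1870 / 17.6 = 106.3 mg/L
k = ln2 / t½ = 0.693147 / 27.1 = 0.02558 h⁻¹
C = C₀ · e^(−k·t) = 106.3 × e^(−0.02558 × 86.2)
  = 106.3 × 0.1103 = 11.72 mg/L
Convert: 11.72 mg/L × 1000 = 11720 µg/L

11700 µg/L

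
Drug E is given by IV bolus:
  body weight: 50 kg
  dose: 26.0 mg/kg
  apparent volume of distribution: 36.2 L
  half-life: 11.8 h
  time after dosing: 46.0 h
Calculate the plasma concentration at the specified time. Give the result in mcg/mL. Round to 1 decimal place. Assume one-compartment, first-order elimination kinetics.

2.4 mcg/mL

Total dose = 26.0 × 50 = 1300 mg
C₀ = Dose / Vd = 1300 / 36.2 = 35.91 mg/L
k = ln2 / t½ = 0.693147 / 11.8 = 0.05874 h⁻¹
C = C₀ · e^(−k·t) = 35.91 × e^(−0.05874 × 46.0)
  = 35.91 × 0.06707 = 2.408 mg/L
(2.408 mg/L = 2.408 mcg/mL)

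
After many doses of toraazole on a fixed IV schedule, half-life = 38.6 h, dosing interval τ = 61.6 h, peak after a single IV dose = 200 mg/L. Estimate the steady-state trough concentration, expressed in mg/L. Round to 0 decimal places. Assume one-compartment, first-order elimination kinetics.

k = ln2 / t½ = 0.693147 / 38.6 = 0.01796 h⁻¹
e^(−kτ) = e^(−0.01796 × 61.6) = 0.3308
Accumulation ratio R = 1 / (1 − e^(−kτ)) = 1 / (1 − 0.3308) = 1.494
Steady-state trough = C₀ × R × e^(−kτ) = 200 × 1.494 × 0.3308 = 98.84 mg/L

99 mg/L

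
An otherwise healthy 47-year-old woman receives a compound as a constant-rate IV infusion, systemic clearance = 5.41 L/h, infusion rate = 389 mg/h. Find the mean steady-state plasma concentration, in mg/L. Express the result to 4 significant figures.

71.90 mg/L

At steady state Css = R₀ / CL = 389 / 5.410 = 71.90 mg/L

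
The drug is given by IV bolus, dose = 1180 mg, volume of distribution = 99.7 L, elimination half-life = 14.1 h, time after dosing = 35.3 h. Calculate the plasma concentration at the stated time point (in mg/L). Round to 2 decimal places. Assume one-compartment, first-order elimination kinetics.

2.09 mg/L

C₀ = Dose / Vd = 1180 / 99.7 = 11.84 mg/L
k = ln2 / t½ = 0.693147 / 14.1 = 0.04916 h⁻¹
C = C₀ · e^(−k·t) = 11.84 × e^(−0.04916 × 35.3)
  = 11.84 × 0.1763 = 2.087 mg/L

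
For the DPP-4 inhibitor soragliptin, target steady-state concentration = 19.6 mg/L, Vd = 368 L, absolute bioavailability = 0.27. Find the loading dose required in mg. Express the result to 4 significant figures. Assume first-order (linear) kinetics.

26710 mg

LD = Css × Vd / F = 19.6 × 368 / 0.27 = 26710 mg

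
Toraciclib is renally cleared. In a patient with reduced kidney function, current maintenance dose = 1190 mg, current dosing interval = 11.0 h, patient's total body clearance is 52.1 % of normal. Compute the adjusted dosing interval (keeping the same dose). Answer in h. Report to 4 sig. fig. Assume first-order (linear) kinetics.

To keep the same average steady-state level, dosing rate must scale with clearance.
CL ratio = 52.1 / 100 = 0.5210
New interval (same dose) = 11.0 / 0.5210 = 21.11 h

21.11 h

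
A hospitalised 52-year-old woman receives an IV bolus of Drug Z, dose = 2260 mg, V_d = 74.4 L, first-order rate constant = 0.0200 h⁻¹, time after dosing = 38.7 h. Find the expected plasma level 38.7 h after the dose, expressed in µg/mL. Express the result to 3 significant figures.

C₀ = Dose / Vd = 2260 / 74.4 = 30.38 mg/L
C = C₀ · e^(−k·t) = 30.38 × e^(−0.02000 × 38.7)
  = 30.38 × 0.4612 = 14.01 mg/L
(14.01 mg/L = 14.01 µg/mL)

14.0 µg/mL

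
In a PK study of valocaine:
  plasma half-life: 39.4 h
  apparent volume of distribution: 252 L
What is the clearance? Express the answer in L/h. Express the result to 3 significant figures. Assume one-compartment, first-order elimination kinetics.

4.43 L/h

k = ln2 / t½ = 0.693147 / 39.4 = 0.01759 h⁻¹
CL = k × Vd = 0.01759 × 252 = 4.433 L/h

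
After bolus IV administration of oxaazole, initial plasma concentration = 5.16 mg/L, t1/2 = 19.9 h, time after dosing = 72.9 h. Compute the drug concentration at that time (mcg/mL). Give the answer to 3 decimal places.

0.407 mcg/mL

k = ln2 / t½ = 0.693147 / 19.9 = 0.03483 h⁻¹
C = C₀ · e^(−k·t) = 5.160 × e^(−0.03483 × 72.9)
  = 5.160 × 0.07894 = 0.4073 mg/L
(0.4073 mg/L = 0.4073 mcg/mL)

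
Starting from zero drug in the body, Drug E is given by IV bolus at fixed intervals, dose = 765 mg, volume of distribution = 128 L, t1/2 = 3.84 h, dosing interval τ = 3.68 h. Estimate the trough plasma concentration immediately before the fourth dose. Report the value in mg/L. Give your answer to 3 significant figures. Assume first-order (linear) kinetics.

C₀ per dose = Dose / Vd = 765 / 128 = 5.977 mg/L
k = ln2 / t½ = 0.693147 / 3.84 = 0.1805 h⁻¹
Fraction remaining after one interval: r = e^(−kτ) = e^(−0.1805 × 3.68) = 0.5147
Before dose 4, 3 doses have been given (aged 1τ, 2τ, 3τ).
C_trough = C₀ × (r + r² + … + r^3) = C₀ × r(1−r^3)/(1−r)
        = 5.977 × 0.5147 × (1 − 0.1364) / (1 − 0.5147) = 5.474 mg/L

5.47 mg/L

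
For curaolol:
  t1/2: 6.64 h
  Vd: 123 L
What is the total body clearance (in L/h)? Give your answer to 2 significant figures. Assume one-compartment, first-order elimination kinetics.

13 L/h

k = ln2 / t½ = 0.693147 / 6.64 = 0.1044 h⁻¹
CL = k × Vd = 0.1044 × 123 = 12.84 L/h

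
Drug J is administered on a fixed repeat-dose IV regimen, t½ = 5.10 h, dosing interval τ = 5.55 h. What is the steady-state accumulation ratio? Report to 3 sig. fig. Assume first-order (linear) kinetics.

1.89

k = ln2 / t½ = 0.693147 / 5.10 = 0.1359 h⁻¹
e^(−kτ) = e^(−0.1359 × 5.55) = 0.4704
Accumulation ratio R = 1 / (1 − e^(−kτ)) = 1 / (1 − 0.4704) = 1.888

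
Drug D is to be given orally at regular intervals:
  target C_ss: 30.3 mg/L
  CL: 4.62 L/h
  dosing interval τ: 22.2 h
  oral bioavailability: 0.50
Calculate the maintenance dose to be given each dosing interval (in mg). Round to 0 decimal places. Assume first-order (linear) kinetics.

At steady state, F × (Dose/τ) = Css × CL.
Dose = Css × CL × τ / F = 30.3 × 4.620 × 22.2 / 0.50 = 6215 mg

6215 mg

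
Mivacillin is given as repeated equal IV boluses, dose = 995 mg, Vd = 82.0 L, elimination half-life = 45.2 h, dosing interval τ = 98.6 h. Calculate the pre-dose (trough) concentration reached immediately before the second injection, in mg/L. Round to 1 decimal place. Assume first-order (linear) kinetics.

C₀ per dose = Dose / Vd = 995 / 82.0 = 12.13 mg/L
k = ln2 / t½ = 0.693147 / 45.2 = 0.01534 h⁻¹
Fraction remaining after one interval: r = e^(−kτ) = e^(−0.01534 × 98.6) = 0.2204
Before dose 2, 1 dose has been given (aged 1τ).
C_trough = C₀ × r = 12.13 × 0.2204 = 2.673 mg/L

2.7 mg/L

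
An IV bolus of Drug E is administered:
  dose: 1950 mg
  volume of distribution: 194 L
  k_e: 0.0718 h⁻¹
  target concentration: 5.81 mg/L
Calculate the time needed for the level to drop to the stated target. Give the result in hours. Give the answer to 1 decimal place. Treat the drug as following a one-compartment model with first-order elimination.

C₀ = Dose / Vd = 1950 / 194 = 10.05 mg/L
t = ln(C₀ / C) / k = ln(10.05 / 5.81) / 0.07180
  = ln(1.730) / 0.07180 = 0.5481 / 0.07180 = 7.634 h

7.6 h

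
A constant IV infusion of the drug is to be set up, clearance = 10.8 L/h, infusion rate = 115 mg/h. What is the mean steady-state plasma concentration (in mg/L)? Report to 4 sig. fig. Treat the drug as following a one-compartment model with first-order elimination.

At steady state Css = R₀ / CL = 115 / 10.80 = 10.65 mg/L

10.65 mg/L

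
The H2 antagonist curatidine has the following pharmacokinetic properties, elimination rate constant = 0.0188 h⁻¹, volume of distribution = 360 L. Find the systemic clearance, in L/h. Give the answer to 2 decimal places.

6.77 L/h

CL = k × Vd = 0.0188 × 360 = 6.768 L/h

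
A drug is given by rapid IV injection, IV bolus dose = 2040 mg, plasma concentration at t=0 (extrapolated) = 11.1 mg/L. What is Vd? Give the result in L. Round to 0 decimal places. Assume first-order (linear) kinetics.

184 L

Vd = Dose / C₀ = 2040 / 11.1 = 183.8 L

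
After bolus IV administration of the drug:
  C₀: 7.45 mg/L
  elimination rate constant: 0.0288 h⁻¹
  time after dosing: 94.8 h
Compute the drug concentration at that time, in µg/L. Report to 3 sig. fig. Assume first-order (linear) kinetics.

C = C₀ · e^(−k·t) = 7.450 × e^(−0.02880 × 94.8)
  = 7.450 × 0.06520 = 0.4857 mg/L
Convert: 0.4857 mg/L × 1000 = 485.7 µg/L

486 µg/L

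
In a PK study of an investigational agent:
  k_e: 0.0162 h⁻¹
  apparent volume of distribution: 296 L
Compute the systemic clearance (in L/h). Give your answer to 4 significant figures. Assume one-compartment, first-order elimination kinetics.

CL = k × Vd = 0.0162 × 296 = 4.795 L/h

4.795 L/h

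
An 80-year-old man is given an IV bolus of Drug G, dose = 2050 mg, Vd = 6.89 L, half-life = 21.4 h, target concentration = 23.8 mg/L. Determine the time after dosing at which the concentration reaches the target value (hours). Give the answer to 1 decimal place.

78.0 h

C₀ = Dose / Vd = 2050 / 6.89 = 297.5 mg/L
k = ln2 / t½ = 0.693147 / 21.4 = 0.03239 h⁻¹
t = ln(C₀ / C) / k = ln(297.5 / 23.8) / 0.03239
  = ln(12.50) / 0.03239 = 2.526 / 0.03239 = 77.99 h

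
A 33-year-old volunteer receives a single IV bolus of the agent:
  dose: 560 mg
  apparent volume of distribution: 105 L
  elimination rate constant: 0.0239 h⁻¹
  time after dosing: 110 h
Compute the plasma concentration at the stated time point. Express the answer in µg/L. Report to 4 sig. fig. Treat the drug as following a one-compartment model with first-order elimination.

384.8 µg/L

C₀ = Dose / Vd = 560.0 / 105 = 5.333 mg/L
C = C₀ · e^(−k·t) = 5.333 × e^(−0.02390 × 110)
  = 5.333 × 0.07215 = 0.3848 mg/L
Convert: 0.3848 mg/L × 1000 = 384.8 µg/L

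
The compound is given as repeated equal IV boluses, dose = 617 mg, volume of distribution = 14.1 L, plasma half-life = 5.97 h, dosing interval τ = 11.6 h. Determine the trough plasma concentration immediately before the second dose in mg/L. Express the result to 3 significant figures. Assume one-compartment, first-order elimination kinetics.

C₀ per dose = Dose / Vd = 617 / 14.1 = 43.76 mg/L
k = ln2 / t½ = 0.693147 / 5.97 = 0.1161 h⁻¹
Fraction remaining after one interval: r = e^(−kτ) = e^(−0.1161 × 11.6) = 0.2601
Before dose 2, 1 dose has been given (aged 1τ).
C_trough = C₀ × r = 43.76 × 0.2601 = 11.38 mg/L

11.4 mg/L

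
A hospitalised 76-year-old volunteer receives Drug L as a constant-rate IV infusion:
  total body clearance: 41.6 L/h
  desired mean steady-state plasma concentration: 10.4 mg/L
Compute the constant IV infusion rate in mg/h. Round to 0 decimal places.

At steady state, infusion rate R₀ = Css × CL = 10.4 × 41.60 = 432.6 mg/h

433 mg/h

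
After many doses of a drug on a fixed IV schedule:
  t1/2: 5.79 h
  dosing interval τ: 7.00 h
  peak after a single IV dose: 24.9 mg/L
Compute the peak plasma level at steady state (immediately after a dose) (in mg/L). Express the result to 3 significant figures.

43.9 mg/L

k = ln2 / t½ = 0.693147 / 5.79 = 0.1197 h⁻¹
e^(−kτ) = e^(−0.1197 × 7.00) = 0.4326
Accumulation ratio R = 1 / (1 − e^(−kτ)) = 1 / (1 − 0.4326) = 1.762
Steady-state peak = C₀ × R = 24.9 × 1.762 = 43.87 mg/L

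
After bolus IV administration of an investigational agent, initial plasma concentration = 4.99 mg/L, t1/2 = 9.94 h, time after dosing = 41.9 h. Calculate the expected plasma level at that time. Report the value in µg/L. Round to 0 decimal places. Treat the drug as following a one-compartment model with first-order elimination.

k = ln2 / t½ = 0.693147 / 9.94 = 0.06973 h⁻¹
C = C₀ · e^(−k·t) = 4.990 × e^(−0.06973 × 41.9)
  = 4.990 × 0.05384 = 0.2687 mg/L
Convert: 0.2687 mg/L × 1000 = 268.7 µg/L

269 µg/L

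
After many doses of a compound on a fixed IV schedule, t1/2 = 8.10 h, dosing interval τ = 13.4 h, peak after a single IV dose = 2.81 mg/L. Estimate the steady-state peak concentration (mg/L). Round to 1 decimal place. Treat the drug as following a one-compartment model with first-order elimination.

k = ln2 / t½ = 0.693147 / 8.10 = 0.08557 h⁻¹
e^(−kτ) = e^(−0.08557 × 13.4) = 0.3177
Accumulation ratio R = 1 / (1 − e^(−kτ)) = 1 / (1 − 0.3177) = 1.466
Steady-state peak = C₀ × R = 2.81 × 1.466 = 4.119 mg/L

4.1 mg/L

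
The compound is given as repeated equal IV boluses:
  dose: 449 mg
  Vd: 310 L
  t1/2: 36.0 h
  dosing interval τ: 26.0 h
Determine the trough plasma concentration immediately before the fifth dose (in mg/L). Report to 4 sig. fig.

C₀ per dose = Dose / Vd = 449 / 310 = 1.448 mg/L
k = ln2 / t½ = 0.693147 / 36.0 = 0.01925 h⁻¹
Fraction remaining after one interval: r = e^(−kτ) = e^(−0.01925 × 26.0) = 0.6062
Before dose 5, 4 doses have been given (aged 1τ, 2τ, 3τ, 4τ).
C_trough = C₀ × (r + r² + … + r^4) = C₀ × r(1−r^4)/(1−r)
        = 1.448 × 0.6062 × (1 − 0.1350) / (1 − 0.6062) = 1.928 mg/L

1.928 mg/L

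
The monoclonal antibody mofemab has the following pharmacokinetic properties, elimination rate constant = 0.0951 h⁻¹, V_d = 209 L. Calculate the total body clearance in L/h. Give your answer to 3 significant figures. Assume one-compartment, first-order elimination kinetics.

19.9 L/h

CL = k × Vd = 0.0951 × 209 = 19.88 L/h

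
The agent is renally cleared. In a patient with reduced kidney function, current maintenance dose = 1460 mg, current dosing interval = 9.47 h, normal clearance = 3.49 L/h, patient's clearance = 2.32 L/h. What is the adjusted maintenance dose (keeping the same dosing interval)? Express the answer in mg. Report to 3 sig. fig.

To keep the same average steady-state level, dosing rate must scale with clearance.
CL ratio = 2.32 / 3.49 = 0.6648
New dose (same interval) = 1460 × 0.6648 = 970.6 mg

971 mg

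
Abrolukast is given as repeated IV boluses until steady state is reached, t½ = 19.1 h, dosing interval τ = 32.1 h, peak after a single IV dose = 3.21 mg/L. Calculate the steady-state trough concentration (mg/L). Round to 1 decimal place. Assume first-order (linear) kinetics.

1.5 mg/L

k = ln2 / t½ = 0.693147 / 19.1 = 0.03629 h⁻¹
e^(−kτ) = e^(−0.03629 × 32.1) = 0.3120
Accumulation ratio R = 1 / (1 − e^(−kτ)) = 1 / (1 − 0.3120) = 1.453
Steady-state trough = C₀ × R × e^(−kτ) = 3.21 × 1.453 × 0.3120 = 1.455 mg/L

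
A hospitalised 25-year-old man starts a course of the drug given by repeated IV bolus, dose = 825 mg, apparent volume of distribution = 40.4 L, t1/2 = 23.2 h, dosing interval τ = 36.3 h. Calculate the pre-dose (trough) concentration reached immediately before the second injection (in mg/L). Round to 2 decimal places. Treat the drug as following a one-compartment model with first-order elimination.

6.90 mg/L

C₀ per dose = Dose / Vd = 825 / 40.4 = 20.42 mg/L
k = ln2 / t½ = 0.693147 / 23.2 = 0.02988 h⁻¹
Fraction remaining after one interval: r = e^(−kτ) = e^(−0.02988 × 36.3) = 0.3380
Before dose 2, 1 dose has been given (aged 1τ).
C_trough = C₀ × r = 20.42 × 0.3380 = 6.902 mg/L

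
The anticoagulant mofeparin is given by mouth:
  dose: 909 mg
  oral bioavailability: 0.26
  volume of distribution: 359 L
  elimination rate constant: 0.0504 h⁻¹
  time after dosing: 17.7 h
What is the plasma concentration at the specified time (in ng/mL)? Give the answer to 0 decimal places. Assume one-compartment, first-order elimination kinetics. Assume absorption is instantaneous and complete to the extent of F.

Amount reaching circulation = F × Dose = 0.26 × 909.0 = 236.3 mg
C₀ = F·Dose / Vd = 236.3 / 359 = 0.6582 mg/L
C = C₀ · e^(−k·t) = 0.6582 × e^(−0.05040 × 17.7)
  = 0.6582 × 0.4098 = 0.2697 mg/L
Convert: 0.2697 mg/L × 1000 = 269.7 ng/mL

270 ng/mL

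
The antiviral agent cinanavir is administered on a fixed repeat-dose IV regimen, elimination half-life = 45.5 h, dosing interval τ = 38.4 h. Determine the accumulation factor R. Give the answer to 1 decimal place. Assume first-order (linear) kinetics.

2.3

k = ln2 / t½ = 0.693147 / 45.5 = 0.01523 h⁻¹
e^(−kτ) = e^(−0.01523 × 38.4) = 0.5572
Accumulation ratio R = 1 / (1 − e^(−kτ)) = 1 / (1 − 0.5572) = 2.258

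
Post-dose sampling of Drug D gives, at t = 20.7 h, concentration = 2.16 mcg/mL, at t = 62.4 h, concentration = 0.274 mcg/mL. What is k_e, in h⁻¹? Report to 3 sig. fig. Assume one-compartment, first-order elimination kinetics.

k = ln(C₁/C₂) / (t₂ − t₁) = ln(2.16/0.274) / (62.4 − 20.7)
  = 2.065 / 41.70 = 0.04952 h⁻¹

0.0495 h⁻¹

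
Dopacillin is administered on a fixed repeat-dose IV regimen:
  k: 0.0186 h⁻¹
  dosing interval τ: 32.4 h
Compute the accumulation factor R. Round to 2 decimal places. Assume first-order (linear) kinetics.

e^(−kτ) = e^(−0.01860 × 32.4) = 0.5474
Accumulation ratio R = 1 / (1 − e^(−kτ)) = 1 / (1 − 0.5474) = 2.209

2.21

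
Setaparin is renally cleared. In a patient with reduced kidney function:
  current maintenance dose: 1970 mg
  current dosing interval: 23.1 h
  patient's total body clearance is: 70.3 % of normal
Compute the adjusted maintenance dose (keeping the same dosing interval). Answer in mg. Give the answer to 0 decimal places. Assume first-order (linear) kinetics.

1385 mg

To keep the same average steady-state level, dosing rate must scale with clearance.
CL ratio = 70.3 / 100 = 0.7030
New dose (same interval) = 1970 × 0.7030 = 1385 mg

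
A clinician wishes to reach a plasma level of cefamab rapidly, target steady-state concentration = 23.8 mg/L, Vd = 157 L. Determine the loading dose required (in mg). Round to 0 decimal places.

LD = Css × Vd = 23.8 × 157 = 3737 mg

3737 mg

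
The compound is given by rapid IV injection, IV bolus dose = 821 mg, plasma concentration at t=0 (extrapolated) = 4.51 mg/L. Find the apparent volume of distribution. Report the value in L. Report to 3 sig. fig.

182 L

Vd = Dose / C₀ = 821.0 / 4.51 = 182.0 L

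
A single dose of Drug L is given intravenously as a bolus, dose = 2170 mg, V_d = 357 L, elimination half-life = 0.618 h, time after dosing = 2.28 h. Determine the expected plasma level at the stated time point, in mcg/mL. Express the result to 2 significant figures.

0.47 mcg/mL

C₀ = Dose / Vd = 2170 / 357 = 6.078 mg/L
k = ln2 / t½ = 0.693147 / 0.618 = 1.122 h⁻¹
C = C₀ · e^(−k·t) = 6.078 × e^(−1.122 × 2.28)
  = 6.078 × 0.07745 = 0.4707 mg/L
(0.4707 mg/L = 0.4707 mcg/mL)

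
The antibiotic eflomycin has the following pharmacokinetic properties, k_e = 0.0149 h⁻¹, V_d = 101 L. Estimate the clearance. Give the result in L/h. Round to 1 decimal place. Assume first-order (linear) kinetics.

1.5 L/h

CL = k × Vd = 0.0149 × 101 = 1.505 L/h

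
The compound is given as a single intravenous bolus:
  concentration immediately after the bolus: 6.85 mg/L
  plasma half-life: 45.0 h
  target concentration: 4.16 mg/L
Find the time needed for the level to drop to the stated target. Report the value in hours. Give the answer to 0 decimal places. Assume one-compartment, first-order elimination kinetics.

32 h

k = ln2 / t½ = 0.693147 / 45.0 = 0.01540 h⁻¹
t = ln(C₀ / C) / k = ln(6.850 / 4.16) / 0.01540
  = ln(1.647) / 0.01540 = 0.4990 / 0.01540 = 32.40 h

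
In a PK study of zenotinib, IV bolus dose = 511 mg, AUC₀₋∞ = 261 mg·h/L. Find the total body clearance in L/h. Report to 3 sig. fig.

CL = Dose / AUC = 511 / 261 = 1.958 L/h

1.96 L/h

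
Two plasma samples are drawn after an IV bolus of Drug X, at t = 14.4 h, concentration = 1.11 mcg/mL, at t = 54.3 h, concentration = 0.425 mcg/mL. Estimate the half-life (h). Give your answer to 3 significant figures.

28.8 h

k = ln(C₁/C₂) / (t₂ − t₁) = ln(1.11/0.425) / (54.3 − 14.4)
  = 0.9600 / 39.90 = 0.02406 h⁻¹
t½ = ln2 / k = 0.693147 / 0.02406 = 28.81 h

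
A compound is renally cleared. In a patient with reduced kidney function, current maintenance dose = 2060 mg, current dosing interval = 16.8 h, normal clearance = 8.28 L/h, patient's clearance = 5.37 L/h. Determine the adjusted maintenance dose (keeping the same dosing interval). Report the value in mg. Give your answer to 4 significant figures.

1336 mg

To keep the same average steady-state level, dosing rate must scale with clearance.
CL ratio = 5.37 / 8.28 = 0.6486
New dose (same interval) = 2060 × 0.6486 = 1336 mg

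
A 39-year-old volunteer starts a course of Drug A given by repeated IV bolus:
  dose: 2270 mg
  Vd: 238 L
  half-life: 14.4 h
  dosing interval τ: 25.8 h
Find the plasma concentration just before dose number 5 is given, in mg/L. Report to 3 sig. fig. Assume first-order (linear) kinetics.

C₀ per dose = Dose / Vd = 2270 / 238 = 9.538 mg/L
k = ln2 / t½ = 0.693147 / 14.4 = 0.04814 h⁻¹
Fraction remaining after one interval: r = e^(−kτ) = e^(−0.04814 × 25.8) = 0.2888
Before dose 5, 4 doses have been given (aged 1τ, 2τ, 3τ, 4τ).
C_trough = C₀ × (r + r² + … + r^4) = C₀ × r(1−r^4)/(1−r)
        = 9.538 × 0.2888 × (1 − 0.006956) / (1 − 0.2888) = 3.846 mg/L

3.85 mg/L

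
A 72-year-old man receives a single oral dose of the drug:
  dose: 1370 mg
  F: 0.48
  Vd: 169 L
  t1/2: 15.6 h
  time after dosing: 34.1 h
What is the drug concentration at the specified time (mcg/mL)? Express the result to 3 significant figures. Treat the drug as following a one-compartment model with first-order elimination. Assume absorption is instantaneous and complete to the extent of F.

Amount reaching circulation = F × Dose = 0.48 × 1370 = 657.6 mg
C₀ = F·Dose / Vd = 657.6 / 169 = 3.891 mg/L
k = ln2 / t½ = 0.693147 / 15.6 = 0.04443 h⁻¹
C = C₀ · e^(−k·t) = 3.891 × e^(−0.04443 × 34.1)
  = 3.891 × 0.2198 = 0.8552 mg/L
(0.8552 mg/L = 0.8552 mcg/mL)

0.855 mcg/mL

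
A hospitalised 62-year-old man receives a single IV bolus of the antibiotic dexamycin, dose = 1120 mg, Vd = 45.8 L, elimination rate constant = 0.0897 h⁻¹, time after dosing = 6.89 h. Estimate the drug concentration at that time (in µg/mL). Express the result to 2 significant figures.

C₀ = Dose / Vd = 1120 / 45.8 = 24.45 mg/L
C = C₀ · e^(−k·t) = 24.45 × e^(−0.08970 × 6.89)
  = 24.45 × 0.5390 = 13.18 mg/L
(13.18 mg/L = 13.18 µg/mL)

13 µg/mL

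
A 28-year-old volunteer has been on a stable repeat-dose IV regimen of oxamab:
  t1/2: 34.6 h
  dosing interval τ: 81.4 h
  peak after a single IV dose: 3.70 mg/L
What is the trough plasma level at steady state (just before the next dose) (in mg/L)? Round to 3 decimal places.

k = ln2 / t½ = 0.693147 / 34.6 = 0.02003 h⁻¹
e^(−kτ) = e^(−0.02003 × 81.4) = 0.1958
Accumulation ratio R = 1 / (1 − e^(−kτ)) = 1 / (1 − 0.1958) = 1.243
Steady-state trough = C₀ × R × e^(−kτ) = 3.70 × 1.243 × 0.1958 = 0.9005 mg/L

0.901 mg/L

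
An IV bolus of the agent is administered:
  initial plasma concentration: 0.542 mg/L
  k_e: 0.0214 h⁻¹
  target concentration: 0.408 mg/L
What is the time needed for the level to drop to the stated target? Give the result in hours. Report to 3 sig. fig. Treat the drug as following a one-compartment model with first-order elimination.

t = ln(C₀ / C) / k = ln(0.5420 / 0.408) / 0.02140
  = ln(1.328) / 0.02140 = 0.2837 / 0.02140 = 13.26 h

13.3 h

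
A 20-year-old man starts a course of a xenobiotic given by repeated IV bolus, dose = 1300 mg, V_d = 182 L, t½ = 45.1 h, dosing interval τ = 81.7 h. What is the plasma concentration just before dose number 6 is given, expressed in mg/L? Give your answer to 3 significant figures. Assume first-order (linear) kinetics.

2.84 mg/L

C₀ per dose = Dose / Vd = 1300 / 182 = 7.143 mg/L
k = ln2 / t½ = 0.693147 / 45.1 = 0.01537 h⁻¹
Fraction remaining after one interval: r = e^(−kτ) = e^(−0.01537 × 81.7) = 0.2849
Before dose 6, 5 doses have been given (aged 1τ, 2τ, 3τ, 4τ, 5τ).
C_trough = C₀ × (r + r² + … + r^5) = C₀ × r(1−r^5)/(1−r)
        = 7.143 × 0.2849 × (1 − 0.001877) / (1 − 0.2849) = 2.840 mg/L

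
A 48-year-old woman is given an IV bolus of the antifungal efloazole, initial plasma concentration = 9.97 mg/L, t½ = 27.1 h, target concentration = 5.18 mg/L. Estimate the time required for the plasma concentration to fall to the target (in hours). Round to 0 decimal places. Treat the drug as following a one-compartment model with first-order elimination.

26 h

k = ln2 / t½ = 0.693147 / 27.1 = 0.02558 h⁻¹
t = ln(C₀ / C) / k = ln(9.970 / 5.18) / 0.02558
  = ln(1.925) / 0.02558 = 0.6549 / 0.02558 = 25.60 h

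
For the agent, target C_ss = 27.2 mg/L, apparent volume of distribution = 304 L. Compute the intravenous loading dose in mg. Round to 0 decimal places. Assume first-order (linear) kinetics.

LD = Css × Vd = 27.2 × 304 = 8269 mg

8269 mg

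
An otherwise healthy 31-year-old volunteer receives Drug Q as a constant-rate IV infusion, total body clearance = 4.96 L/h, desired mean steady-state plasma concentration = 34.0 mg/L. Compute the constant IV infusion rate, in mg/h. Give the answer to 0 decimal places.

At steady state, infusion rate R₀ = Css × CL = 34.0 × 4.960 = 168.6 mg/h

169 mg/h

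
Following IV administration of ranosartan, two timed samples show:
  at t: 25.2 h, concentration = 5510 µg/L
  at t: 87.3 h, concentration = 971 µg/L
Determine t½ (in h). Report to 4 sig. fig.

24.80 h

k = ln(C₁/C₂) / (t₂ − t₁) = ln(5510/971) / (87.3 − 25.2)
  = 1.736 / 62.10 = 0.02795 h⁻¹
t½ = ln2 / k = 0.693147 / 0.02795 = 24.80 h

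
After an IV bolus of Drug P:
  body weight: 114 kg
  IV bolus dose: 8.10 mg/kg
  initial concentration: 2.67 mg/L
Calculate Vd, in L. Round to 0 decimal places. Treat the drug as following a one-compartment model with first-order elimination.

Dose = 8.10 × 114 = 923.4 mg
Vd = Dose / C₀ = 923.4 / 2.67 = 345.8 L

346 L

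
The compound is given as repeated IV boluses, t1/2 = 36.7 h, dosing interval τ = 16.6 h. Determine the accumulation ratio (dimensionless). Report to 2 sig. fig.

3.7

k = ln2 / t½ = 0.693147 / 36.7 = 0.01889 h⁻¹
e^(−kτ) = e^(−0.01889 × 16.6) = 0.7308
Accumulation ratio R = 1 / (1 − e^(−kτ)) = 1 / (1 − 0.7308) = 3.715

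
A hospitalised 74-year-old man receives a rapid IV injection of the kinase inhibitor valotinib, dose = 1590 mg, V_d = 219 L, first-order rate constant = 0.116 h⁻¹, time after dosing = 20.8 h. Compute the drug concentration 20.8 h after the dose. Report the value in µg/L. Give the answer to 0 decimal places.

650 µg/L

C₀ = Dose / Vd = 1590 / 219 = 7.260 mg/L
C = C₀ · e^(−k·t) = 7.260 × e^(−0.1160 × 20.8)
  = 7.260 × 0.08956 = 0.6502 mg/L
Convert: 0.6502 mg/L × 1000 = 650.2 µg/L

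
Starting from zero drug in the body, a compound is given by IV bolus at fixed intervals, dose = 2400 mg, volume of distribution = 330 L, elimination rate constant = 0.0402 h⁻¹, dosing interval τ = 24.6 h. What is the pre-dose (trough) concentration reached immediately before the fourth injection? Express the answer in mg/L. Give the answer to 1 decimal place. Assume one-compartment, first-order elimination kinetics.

C₀ per dose = Dose / Vd = 2400 / 330 = 7.273 mg/L
Fraction remaining after one interval: r = e^(−kτ) = e^(−0.04020 × 24.6) = 0.3720
Before dose 4, 3 doses have been given (aged 1τ, 2τ, 3τ).
C_trough = C₀ × (r + r² + … + r^3) = C₀ × r(1−r^3)/(1−r)
        = 7.273 × 0.3720 × (1 − 0.05148) / (1 − 0.3720) = 4.086 mg/L

4.1 mg/L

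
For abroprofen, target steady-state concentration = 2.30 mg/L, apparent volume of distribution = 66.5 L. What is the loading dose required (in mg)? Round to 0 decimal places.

LD = Css × Vd = 2.30 × 66.5 = 153.0 mg

153 mg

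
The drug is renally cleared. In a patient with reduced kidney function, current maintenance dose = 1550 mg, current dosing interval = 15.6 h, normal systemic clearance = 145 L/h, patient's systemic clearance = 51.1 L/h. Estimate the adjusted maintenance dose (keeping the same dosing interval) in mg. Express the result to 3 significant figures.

546 mg

To keep the same average steady-state level, dosing rate must scale with clearance.
CL ratio = 51.1 / 145 = 0.3524
New dose (same interval) = 1550 × 0.3524 = 546.2 mg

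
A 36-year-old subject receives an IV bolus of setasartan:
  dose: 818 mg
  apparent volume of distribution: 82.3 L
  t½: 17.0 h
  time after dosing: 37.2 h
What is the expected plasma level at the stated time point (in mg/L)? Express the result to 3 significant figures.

2.18 mg/L

C₀ = Dose / Vd = 818.0 / 82.3 = 9.939 mg/L
k = ln2 / t½ = 0.693147 / 17.0 = 0.04077 h⁻¹
C = C₀ · e^(−k·t) = 9.939 × e^(−0.04077 × 37.2)
  = 9.939 × 0.2194 = 2.181 mg/L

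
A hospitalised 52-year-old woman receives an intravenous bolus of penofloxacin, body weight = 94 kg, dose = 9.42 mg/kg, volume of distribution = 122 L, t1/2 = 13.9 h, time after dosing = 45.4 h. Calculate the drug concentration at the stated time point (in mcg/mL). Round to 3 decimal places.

Total dose = 9.42 × 94 = 885.5 mg
C₀ = Dose / Vd = 885.5 / 122 = 7.258 mg/L
k = ln2 / t½ = 0.693147 / 13.9 = 0.04987 h⁻¹
C = C₀ · e^(−k·t) = 7.258 × e^(−0.04987 × 45.4)
  = 7.258 × 0.1039 = 0.7541 mg/L
(0.7541 mg/L = 0.7541 mcg/mL)

0.754 mcg/mL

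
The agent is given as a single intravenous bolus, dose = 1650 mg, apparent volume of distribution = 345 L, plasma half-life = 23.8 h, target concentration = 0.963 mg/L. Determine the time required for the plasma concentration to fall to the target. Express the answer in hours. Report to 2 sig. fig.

55 h

C₀ = Dose / Vd = 1650 / 345 = 4.783 mg/L
k = ln2 / t½ = 0.693147 / 23.8 = 0.02912 h⁻¹
t = ln(C₀ / C) / k = ln(4.783 / 0.963) / 0.02912
  = ln(4.967) / 0.02912 = 1.603 / 0.02912 = 55.05 h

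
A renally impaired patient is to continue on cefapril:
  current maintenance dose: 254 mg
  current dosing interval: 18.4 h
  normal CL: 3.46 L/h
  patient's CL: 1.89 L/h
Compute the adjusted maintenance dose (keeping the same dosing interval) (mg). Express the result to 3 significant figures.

To keep the same average steady-state level, dosing rate must scale with clearance.
CL ratio = 1.89 / 3.46 = 0.5462
New dose (same interval) = 254 × 0.5462 = 138.7 mg

139 mg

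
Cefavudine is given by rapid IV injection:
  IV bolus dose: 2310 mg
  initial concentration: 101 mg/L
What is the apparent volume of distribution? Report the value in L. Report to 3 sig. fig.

22.9 L

Vd = Dose / C₀ = 2310 / 101 = 22.87 L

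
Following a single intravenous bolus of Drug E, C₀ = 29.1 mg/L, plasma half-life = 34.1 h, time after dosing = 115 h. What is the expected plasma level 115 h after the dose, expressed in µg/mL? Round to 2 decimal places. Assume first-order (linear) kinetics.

2.81 µg/mL

k = ln2 / t½ = 0.693147 / 34.1 = 0.02033 h⁻¹
C = C₀ · e^(−k·t) = 29.10 × e^(−0.02033 × 115)
  = 29.10 × 0.09653 = 2.809 mg/L
(2.809 mg/L = 2.809 µg/mL)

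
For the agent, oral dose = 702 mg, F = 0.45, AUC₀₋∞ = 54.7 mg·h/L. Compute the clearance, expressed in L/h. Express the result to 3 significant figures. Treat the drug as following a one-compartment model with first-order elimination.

CL = F·Dose / AUC = 0.45 × 702 / 54.7 = 5.775 L/h

5.78 L/h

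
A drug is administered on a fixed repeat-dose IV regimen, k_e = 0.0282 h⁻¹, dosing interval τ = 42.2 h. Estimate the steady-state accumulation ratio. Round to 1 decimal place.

1.4

e^(−kτ) = e^(−0.02820 × 42.2) = 0.3042
Accumulation ratio R = 1 / (1 − e^(−kτ)) = 1 / (1 − 0.3042) = 1.437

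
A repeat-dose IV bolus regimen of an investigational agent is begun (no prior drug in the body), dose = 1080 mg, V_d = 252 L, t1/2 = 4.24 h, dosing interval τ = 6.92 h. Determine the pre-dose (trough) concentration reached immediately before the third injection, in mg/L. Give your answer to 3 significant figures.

1.83 mg/L

C₀ per dose = Dose / Vd = 1080 / 252 = 4.286 mg/L
k = ln2 / t½ = 0.693147 / 4.24 = 0.1635 h⁻¹
Fraction remaining after one interval: r = e^(−kτ) = e^(−0.1635 × 6.92) = 0.3226
Before dose 3, 2 doses have been given (aged 1τ, 2τ).
C_trough = C₀ × (r + r²) = 4.286 × (0.3226 + 0.1041) = 1.829 mg/L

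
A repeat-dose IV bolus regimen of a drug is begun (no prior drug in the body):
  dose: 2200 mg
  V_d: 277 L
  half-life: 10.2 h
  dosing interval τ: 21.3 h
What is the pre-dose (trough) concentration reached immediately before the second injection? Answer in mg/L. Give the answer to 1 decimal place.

C₀ per dose = Dose / Vd = 2200 / 277 = 7.942 mg/L
k = ln2 / t½ = 0.693147 / 10.2 = 0.06796 h⁻¹
Fraction remaining after one interval: r = e^(−kτ) = e^(−0.06796 × 21.3) = 0.2351
Before dose 2, 1 dose has been given (aged 1τ).
C_trough = C₀ × r = 7.942 × 0.2351 = 1.867 mg/L

1.9 mg/L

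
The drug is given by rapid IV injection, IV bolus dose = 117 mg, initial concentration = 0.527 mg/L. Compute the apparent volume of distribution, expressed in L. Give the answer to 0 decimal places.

222 L

Vd = Dose / C₀ = 117.0 / 0.527 = 222.0 L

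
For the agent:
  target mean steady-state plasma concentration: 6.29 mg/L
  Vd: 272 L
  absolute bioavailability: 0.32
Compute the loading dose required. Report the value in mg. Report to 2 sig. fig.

5300 mg

LD = Css × Vd / F = 6.29 × 272 / 0.32 = 5347 mg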